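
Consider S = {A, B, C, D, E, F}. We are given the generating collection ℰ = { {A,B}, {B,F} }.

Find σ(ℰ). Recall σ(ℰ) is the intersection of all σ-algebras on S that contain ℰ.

Answer: σ(ℰ) = { {}, {A}, {B}, {F}, {A,B}, {A,F}, {B,F}, {A,B,F}, {C,D,E}, {A,C,D,E}, {B,C,D,E}, {C,D,E,F}, {A,B,C,D,E}, {A,C,D,E,F}, {B,C,D,E,F}, S }

Check:
Begin from { {}, {A,B}, {B,F}, S } (that is, ℰ plus ∅ and S).
Step 1 adds 3:
  {A,B,F}  = {A,B} ∪ {B,F}
  {A,C,D,E}  = {B,F}ᶜ
  {C,D,E,F}  = {A,B}ᶜ
  — 7 sets.
Step 2 (4 new):
  {C,D,E}  = {A,B,F}ᶜ
  {A,B,C,D,E}  = {A,C,D,E} ∪ {A,B}
  {A,C,D,E,F}  = {A,C,D,E} ∪ {C,D,E,F}
  {B,C,D,E,F}  = {C,D,E,F} ∪ {B,F}
  — 11 sets.
Step 3 (3 new):
  {A}  = {B,C,D,E,F}ᶜ
  {B}  = {A,C,D,E,F}ᶜ
  {F}  = {A,B,C,D,E}ᶜ
  — 14 sets.
Step 4: +2 →
  {A,F}  = {A} ∪ {F}
  {B,C,D,E}  = {C,D,E} ∪ {B}
  — 16 sets.
Step 5: already closed under ᶜ and ∪.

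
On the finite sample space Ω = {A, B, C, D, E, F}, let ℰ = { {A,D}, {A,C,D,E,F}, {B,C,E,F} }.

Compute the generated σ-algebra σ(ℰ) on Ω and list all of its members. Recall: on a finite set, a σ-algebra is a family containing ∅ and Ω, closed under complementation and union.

Initial family (5 sets): { {}, {A,D}, {B,C,E,F}, {A,C,D,E,F}, Ω }.
Pass 1. New:
  {B}  = complement {A,C,D,E,F}
  |family| = 6
Pass 2: +1 →
  {A,B,D}  = {B} ∪ {A,D}
  |family| = 7
Pass 3: +1 →
  {C,E,F}  = complement {A,B,D}
  |family| = 8
Pass 4: no new sets; the family is a σ-algebra.

|σ(ℰ)| = 8.  σ(ℰ) = { {}, {B}, {A,D}, {A,B,D}, {C,E,F}, {B,C,E,F}, {A,C,D,E,F}, Ω }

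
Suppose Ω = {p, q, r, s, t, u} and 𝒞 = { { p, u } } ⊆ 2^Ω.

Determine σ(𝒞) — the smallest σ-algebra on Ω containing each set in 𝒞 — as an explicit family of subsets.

Initial family (3 sets): { {}, { p, u }, Ω }.
Pass 1: 1 new —
  { q, r, s, t }  = { p, u }ᶜ
  |family| = 4
Pass 2: no new sets; the family is a σ-algebra.

|σ(𝒞)| = 4.  σ(𝒞) = { {}, { p, u }, { q, r, s, t }, Ω }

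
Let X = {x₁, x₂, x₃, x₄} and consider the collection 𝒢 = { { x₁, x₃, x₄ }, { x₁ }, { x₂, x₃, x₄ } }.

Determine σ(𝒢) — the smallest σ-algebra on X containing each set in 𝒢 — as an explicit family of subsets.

Answer: σ(𝒢) = { {}, { x₁ }, { x₂ }, { x₁, x₂ }, { x₃, x₄ }, { x₁, x₃, x₄ }, { x₂, x₃, x₄ }, X }

Trace:
Seed the family with 𝒢 together with ∅ and X: { {}, { x₁ }, { x₁, x₃, x₄ }, { x₂, x₃, x₄ }, X }.
Step 1: 1 new —
  { x₂ }  = { x₁, x₃, x₄ }ᶜ
Step 2: +1 →
  { x₁, x₂ }  = { x₂ } ∪ { x₁ }
Step 3: +1 →
  { x₃, x₄ }  = { x₁, x₂ }ᶜ
Step 4 adds nothing — fixpoint reached.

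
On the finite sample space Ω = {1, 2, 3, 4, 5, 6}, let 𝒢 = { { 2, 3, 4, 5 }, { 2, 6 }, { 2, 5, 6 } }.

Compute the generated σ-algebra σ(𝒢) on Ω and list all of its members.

|σ(𝒢)| = 32.  σ(𝒢) = { {  }, { 1 }, { 2 }, { 5 }, { 6 }, { 1, 2 }, { 1, 5 }, { 1, 6 }, { 2, 5 }, { 2, 6 }, { 3, 4 }, { 5, 6 }, { 1, 2, 5 }, { 1, 2, 6 }, { 1, 3, 4 }, { 1, 5, 6 }, { 2, 3, 4 }, { 2, 5, 6 }, { 3, 4, 5 }, { 3, 4, 6 }, { 1, 2, 3, 4 }, { 1, 2, 5, 6 }, { 1, 3, 4, 5 }, { 1, 3, 4, 6 }, { 2, 3, 4, 5 }, { 2, 3, 4, 6 }, { 3, 4, 5, 6 }, { 1, 2, 3, 4, 5 }, { 1, 2, 3, 4, 6 }, { 1, 3, 4, 5, 6 }, { 2, 3, 4, 5, 6 }, Ω }

Check:
Start: 𝒢 ∪ {∅, Ω} = { {  }, { 2, 6 }, { 2, 5, 6 }, { 2, 3, 4, 5 }, Ω }.
Round 1 adds 4:
  { 1, 6 }  = complement { 2, 3, 4, 5 }
  { 1, 3, 4 }  = complement { 2, 5, 6 }
  { 1, 3, 4, 5 }  = complement { 2, 6 }
  { 2, 3, 4, 5, 6 }  = { 2, 6 } ∪ { 2, 3, 4, 5 }
  — 9 sets.
Round 2 (7 new):
  { 1 }  = complement { 2, 3, 4, 5, 6 }
  { 1, 2, 6 }  = { 1, 6 } ∪ { 2, 6 }
  { 1, 2, 5, 6 }  = { 1, 6 } ∪ { 2, 5, 6 }
  { 1, 3, 4, 6 }  = { 1, 6 } ∪ { 1, 3, 4 }
  { 1, 2, 3, 4, 5 }  = { 2, 3, 4, 5 } ∪ { 1, 3, 4 }
  { 1, 2, 3, 4, 6 }  = { 2, 6 } ∪ { 1, 3, 4 }
  { 1, 3, 4, 5, 6 }  = { 1, 6 } ∪ { 1, 3, 4, 5 }
  — 16 sets.
Round 3: 6 new —
  { 2 }  = complement { 1, 3, 4, 5, 6 }
  { 5 }  = complement { 1, 2, 3, 4, 6 }
  { 6 }  = complement { 1, 2, 3, 4, 5 }
  { 2, 5 }  = complement { 1, 3, 4, 6 }
  { 3, 4 }  = complement { 1, 2, 5, 6 }
  { 3, 4, 5 }  = complement { 1, 2, 6 }
  — 22 sets.
Round 4: 10 new —
  { 1, 2 }  = { 2 } ∪ { 1 }
  { 1, 5 }  = { 5 } ∪ { 1 }
  { 5, 6 }  = { 6 } ∪ { 5 }
  { 1, 2, 5 }  = { 2, 5 } ∪ { 1 }
  { 1, 5, 6 }  = { 1, 6 } ∪ { 5 }
  { 2, 3, 4 }  = { 3, 4 } ∪ { 2 }
  { 3, 4, 6 }  = { 3, 4 } ∪ { 6 }
  { 1, 2, 3, 4 }  = { 2 } ∪ { 1, 3, 4 }
  { 2, 3, 4, 6 }  = { 3, 4 } ∪ { 2, 6 }
  { 3, 4, 5, 6 }  = { 3, 4, 5 } ∪ { 6 }
  — 32 sets.
Round 5: already closed under ᶜ and ∪.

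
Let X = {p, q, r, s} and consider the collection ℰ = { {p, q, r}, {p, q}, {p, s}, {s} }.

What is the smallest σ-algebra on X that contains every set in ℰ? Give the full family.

Take S₀ = ℰ ∪ {∅, X} = { {}, {s}, {p, q}, {p, s}, {p, q, r}, X }.
Round 1 (3 new):
  {q, r}  = {p, s}ᶜ
  {r, s}  = {p, q}ᶜ
  {p, q, s}  = {p, s} ∪ {p, q}
  [9 total]
Round 2 adds 3:
  {r}  = {p, q, s}ᶜ
  {p, r, s}  = {r, s} ∪ {p, s}
  {q, r, s}  = {r, s} ∪ {q, r}
  [12 total]
Round 3. New:
  {p}  = {q, r, s}ᶜ
  {q}  = {p, r, s}ᶜ
  [14 total]
Round 4 (2 new):
  {p, r}  = {r} ∪ {p}
  {q, s}  = {s} ∪ {q}
  [16 total]
Round 5: stable.

|σ(ℰ)| = 16.  σ(ℰ) = { {}, {p}, {q}, {r}, {s}, {p, q}, {p, r}, {p, s}, {q, r}, {q, s}, {r, s}, {p, q, r}, {p, q, s}, {p, r, s}, {q, r, s}, X }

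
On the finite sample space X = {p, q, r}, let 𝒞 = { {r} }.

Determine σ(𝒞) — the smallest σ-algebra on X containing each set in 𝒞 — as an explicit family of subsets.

Seed the family with 𝒞 together with ∅ and X: { ∅, {r}, X }.
Iteration 1 (1 new):
  {p, q}  = X∖{r}
Iteration 2: no new sets; the family is a σ-algebra.

σ(𝒞) = { ∅, {r}, {p, q}, X }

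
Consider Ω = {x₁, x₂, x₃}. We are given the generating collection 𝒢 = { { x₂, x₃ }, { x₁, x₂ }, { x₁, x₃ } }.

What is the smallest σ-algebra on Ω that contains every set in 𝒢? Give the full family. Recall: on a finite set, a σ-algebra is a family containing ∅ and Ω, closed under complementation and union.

Initial family (5 sets): { {  }, { x₁, x₂ }, { x₁, x₃ }, { x₂, x₃ }, Ω }.
Pass 1 (3 new):
  { x₁ }  = { x₂, x₃ }ᶜ
  { x₂ }  = { x₁, x₃ }ᶜ
  { x₃ }  = { x₁, x₂ }ᶜ
  — 8 sets.
Pass 2: already closed under ᶜ and ∪.

Hence σ(𝒢) has 8 members: { {  }, { x₁ }, { x₂ }, { x₃ }, { x₁, x₂ }, { x₁, x₃ }, { x₂, x₃ }, Ω }.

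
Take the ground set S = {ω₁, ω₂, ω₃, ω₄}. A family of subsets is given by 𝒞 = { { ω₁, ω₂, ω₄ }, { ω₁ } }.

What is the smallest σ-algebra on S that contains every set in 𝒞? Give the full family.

σ(𝒞) = { {}, { ω₁ }, { ω₃ }, { ω₁, ω₃ }, { ω₂, ω₄ }, { ω₁, ω₂, ω₄ }, { ω₂, ω₃, ω₄ }, S }

Working:
Initial family (4 sets): { {}, { ω₁ }, { ω₁, ω₂, ω₄ }, S }.
Step 1. New:
  { ω₃ }  = complement { ω₁, ω₂, ω₄ }
  { ω₂, ω₃, ω₄ }  = complement { ω₁ }
  (now 6)
Step 2: 1 new —
  { ω₁, ω₃ }  = { ω₃ } ∪ { ω₁ }
  (now 7)
Step 3: +1 →
  { ω₂, ω₄ }  = complement { ω₁, ω₃ }
  (now 8)
Step 4 adds nothing — fixpoint reached.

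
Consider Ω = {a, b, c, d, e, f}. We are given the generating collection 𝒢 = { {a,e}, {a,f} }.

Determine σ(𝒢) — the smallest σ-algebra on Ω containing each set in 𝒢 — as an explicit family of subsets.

σ(𝒢) = { {}, {a}, {e}, {f}, {a,e}, {a,f}, {e,f}, {a,e,f}, {b,c,d}, {a,b,c,d}, {b,c,d,e}, {b,c,d,f}, {a,b,c,d,e}, {a,b,c,d,f}, {b,c,d,e,f}, Ω }

Check:
Start: 𝒢 ∪ {∅, Ω} = { {}, {a,e}, {a,f}, Ω }.
Round 1 adds 3:
  {a,e,f}  = {a,e} ∪ {a,f}
  {b,c,d,e}  = complement {a,f}
  {b,c,d,f}  = complement {a,e}
Round 2: 4 new —
  {b,c,d}  = complement {a,e,f}
  {a,b,c,d,e}  = {a,e} ∪ {b,c,d,e}
  {a,b,c,d,f}  = {b,c,d,f} ∪ {a,f}
  {b,c,d,e,f}  = {b,c,d,f} ∪ {b,c,d,e}
Round 3: 3 new —
  {a}  = complement {b,c,d,e,f}
  {e}  = complement {a,b,c,d,f}
  {f}  = complement {a,b,c,d,e}
Round 4: 2 new —
  {e,f}  = {e} ∪ {f}
  {a,b,c,d}  = {b,c,d} ∪ {a}
Round 5 adds nothing — fixpoint reached.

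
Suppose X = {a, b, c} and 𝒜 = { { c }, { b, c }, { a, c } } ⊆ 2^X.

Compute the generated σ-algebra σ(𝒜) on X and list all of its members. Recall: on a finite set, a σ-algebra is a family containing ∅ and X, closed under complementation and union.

Take S₀ = 𝒜 ∪ {∅, X} = { ∅, { c }, { a, c }, { b, c }, X }.
Iteration 1: +3 →
  { a }  = complement { b, c }
  { b }  = complement { a, c }
  { a, b }  = complement { c }
  |family| = 8
Iteration 2: stable.

Hence σ(𝒜) has 8 members: { ∅, { a }, { b }, { c }, { a, b }, { a, c }, { b, c }, X }.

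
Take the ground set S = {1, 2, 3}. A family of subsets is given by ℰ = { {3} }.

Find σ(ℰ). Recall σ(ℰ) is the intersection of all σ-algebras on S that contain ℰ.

Initial family (3 sets): { {}, {3}, S }.
Step 1 (1 new):
  {1,2}  = complement {3}
Step 2: stable.

Hence σ(ℰ) has 4 members: { {}, {3}, {1,2}, S }.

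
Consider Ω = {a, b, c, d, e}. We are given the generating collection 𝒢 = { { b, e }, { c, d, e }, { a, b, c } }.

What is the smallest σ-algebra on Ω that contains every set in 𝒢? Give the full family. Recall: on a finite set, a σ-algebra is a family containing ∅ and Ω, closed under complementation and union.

Answer: σ(𝒢) = { ∅, { a }, { b }, { c }, { d }, { e }, { a, b }, { a, c }, { a, d }, { a, e }, { b, c }, { b, d }, { b, e }, { c, d }, { c, e }, { d, e }, { a, b, c }, { a, b, d }, { a, b, e }, { a, c, d }, { a, c, e }, { a, d, e }, { b, c, d }, { b, c, e }, { b, d, e }, { c, d, e }, { a, b, c, d }, { a, b, c, e }, { a, b, d, e }, { a, c, d, e }, { b, c, d, e }, Ω }

Working:
Begin from { ∅, { b, e }, { a, b, c }, { c, d, e }, Ω } (that is, 𝒢 plus ∅ and Ω).
Iteration 1 adds 5:
  { a, b }  = ᶜ of { c, d, e }
  { d, e }  = ᶜ of { a, b, c }
  { a, c, d }  = ᶜ of { b, e }
  { a, b, c, e }  = { b, e } ∪ { a, b, c }
  { b, c, d, e }  = { b, e } ∪ { c, d, e }
  |family| = 10
Iteration 2: 7 new —
  { a }  = ᶜ of { b, c, d, e }
  { d }  = ᶜ of { a, b, c, e }
  { a, b, e }  = { b, e } ∪ { a, b }
  { b, d, e }  = { b, e } ∪ { d, e }
  { a, b, c, d }  = { a, b, c } ∪ { a, c, d }
  { a, b, d, e }  = { a, b } ∪ { d, e }
  { a, c, d, e }  = { c, d, e } ∪ { a, c, d }
  |family| = 17
Iteration 3 (8 new):
  { b }  = ᶜ of { a, c, d, e }
  { c }  = ᶜ of { a, b, d, e }
  { e }  = ᶜ of { a, b, c, d }
  { a, c }  = ᶜ of { b, d, e }
  { a, d }  = { d } ∪ { a }
  { c, d }  = ᶜ of { a, b, e }
  { a, b, d }  = { a, b } ∪ { d }
  { a, d, e }  = { d, e } ∪ { a }
  |family| = 25
Iteration 4 adds 7:
  { a, e }  = { e } ∪ { a }
  { b, c }  = ᶜ of { a, d, e }
  { b, d }  = { b } ∪ { d }
  { c, e }  = ᶜ of { a, b, d }
  { a, c, e }  = { e } ∪ { a, c }
  { b, c, d }  = { c, d } ∪ { b }
  { b, c, e }  = ᶜ of { a, d }
  |family| = 32
After Iteration 5 the family is unchanged; done.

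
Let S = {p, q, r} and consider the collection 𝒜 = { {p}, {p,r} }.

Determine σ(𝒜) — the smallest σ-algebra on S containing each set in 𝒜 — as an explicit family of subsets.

σ(𝒜) (8 sets): { {}, {p}, {q}, {r}, {p,q}, {p,r}, {q,r}, S }

Check:
Initial family (4 sets): { {}, {p}, {p,r}, S }.
Pass 1 (2 new):
  {q}  = complement {p,r}
  {q,r}  = complement {p}
  [6 total]
Pass 2. New:
  {p,q}  = {q} ∪ {p}
  [7 total]
Pass 3: +1 →
  {r}  = complement {p,q}
  [8 total]
Pass 4 adds nothing — fixpoint reached.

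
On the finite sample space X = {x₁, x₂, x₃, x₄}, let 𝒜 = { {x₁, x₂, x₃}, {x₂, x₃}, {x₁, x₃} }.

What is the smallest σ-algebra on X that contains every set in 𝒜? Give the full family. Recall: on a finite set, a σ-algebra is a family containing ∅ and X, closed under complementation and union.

Seed the family with 𝒜 together with ∅ and X: { ∅, {x₁, x₃}, {x₂, x₃}, {x₁, x₂, x₃}, X }.
Step 1 (3 new):
  {x₄}  = ᶜ of {x₁, x₂, x₃}
  {x₁, x₄}  = ᶜ of {x₂, x₃}
  {x₂, x₄}  = ᶜ of {x₁, x₃}
  [8 total]
Step 2. New:
  {x₁, x₂, x₄}  = {x₁, x₄} ∪ {x₂, x₄}
  {x₁, x₃, x₄}  = {x₄} ∪ {x₁, x₃}
  {x₂, x₃, x₄}  = {x₄} ∪ {x₂, x₃}
  [11 total]
Step 3. New:
  {x₁}  = ᶜ of {x₂, x₃, x₄}
  {x₂}  = ᶜ of {x₁, x₃, x₄}
  {x₃}  = ᶜ of {x₁, x₂, x₄}
  [14 total]
Step 4 (2 new):
  {x₁, x₂}  = {x₂} ∪ {x₁}
  {x₃, x₄}  = {x₃} ∪ {x₄}
  [16 total]
Step 5 adds nothing — fixpoint reached.

Therefore σ(𝒜) = { ∅, {x₁}, {x₂}, {x₃}, {x₄}, {x₁, x₂}, {x₁, x₃}, {x₁, x₄}, {x₂, x₃}, {x₂, x₄}, {x₃, x₄}, {x₁, x₂, x₃}, {x₁, x₂, x₄}, {x₁, x₃, x₄}, {x₂, x₃, x₄}, X } (|σ(𝒜)| = 16).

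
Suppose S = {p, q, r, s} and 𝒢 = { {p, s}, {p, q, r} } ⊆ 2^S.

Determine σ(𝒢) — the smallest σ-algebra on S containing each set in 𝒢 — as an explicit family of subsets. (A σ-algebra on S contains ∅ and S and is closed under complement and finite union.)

|σ(𝒢)| = 8.  σ(𝒢) = { ∅, {p}, {s}, {p, s}, {q, r}, {p, q, r}, {q, r, s}, S }

Working:
Begin from { ∅, {p, s}, {p, q, r}, S } (that is, 𝒢 plus ∅ and S).
Step 1 (2 new):
  {s}  = ᶜ of {p, q, r}
  {q, r}  = ᶜ of {p, s}
  — 6 sets.
Step 2: +1 →
  {q, r, s}  = {q, r} ∪ {s}
  — 7 sets.
Step 3: 1 new —
  {p}  = ᶜ of {q, r, s}
  — 8 sets.
Step 4: closed — nothing new.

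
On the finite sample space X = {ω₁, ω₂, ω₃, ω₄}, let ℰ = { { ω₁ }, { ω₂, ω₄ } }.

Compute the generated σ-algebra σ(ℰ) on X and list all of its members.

Answer: σ(ℰ) = { {}, { ω₁ }, { ω₃ }, { ω₁, ω₃ }, { ω₂, ω₄ }, { ω₁, ω₂, ω₄ }, { ω₂, ω₃, ω₄ }, X }

Check:
Start: ℰ ∪ {∅, X} = { {}, { ω₁ }, { ω₂, ω₄ }, X }.
Step 1: 3 new —
  { ω₁, ω₃ }  = ᶜ of { ω₂, ω₄ }
  { ω₁, ω₂, ω₄ }  = { ω₂, ω₄ } ∪ { ω₁ }
  { ω₂, ω₃, ω₄ }  = ᶜ of { ω₁ }
  [7 total]
Step 2. New:
  { ω₃ }  = ᶜ of { ω₁, ω₂, ω₄ }
  [8 total]
Step 3: no new sets; the family is a σ-algebra.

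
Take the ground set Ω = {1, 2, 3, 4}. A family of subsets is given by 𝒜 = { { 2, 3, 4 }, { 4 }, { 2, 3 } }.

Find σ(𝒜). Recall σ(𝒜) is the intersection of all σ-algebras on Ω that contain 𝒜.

|σ(𝒜)| = 8.  σ(𝒜) = { ∅, { 1 }, { 4 }, { 1, 4 }, { 2, 3 }, { 1, 2, 3 }, { 2, 3, 4 }, Ω }

Trace:
Take S₀ = 𝒜 ∪ {∅, Ω} = { ∅, { 4 }, { 2, 3 }, { 2, 3, 4 }, Ω }.
Iteration 1: 3 new —
  { 1 }  = { 2, 3, 4 }ᶜ
  { 1, 4 }  = { 2, 3 }ᶜ
  { 1, 2, 3 }  = { 4 }ᶜ
  — 8 sets.
Iteration 2: already closed under ᶜ and ∪.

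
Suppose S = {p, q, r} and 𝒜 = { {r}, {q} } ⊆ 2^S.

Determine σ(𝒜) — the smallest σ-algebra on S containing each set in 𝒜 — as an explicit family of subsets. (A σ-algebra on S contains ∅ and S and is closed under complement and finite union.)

σ(𝒜) = { {}, {p}, {q}, {r}, {p,q}, {p,r}, {q,r}, S }

Trace:
Begin from { {}, {q}, {r}, S } (that is, 𝒜 plus ∅ and S).
Pass 1: 3 new —
  {p,q}  = S∖{r}
  {p,r}  = S∖{q}
  {q,r}  = {r} ∪ {q}
Pass 2: 1 new —
  {p}  = S∖{q,r}
Pass 3 adds nothing — fixpoint reached.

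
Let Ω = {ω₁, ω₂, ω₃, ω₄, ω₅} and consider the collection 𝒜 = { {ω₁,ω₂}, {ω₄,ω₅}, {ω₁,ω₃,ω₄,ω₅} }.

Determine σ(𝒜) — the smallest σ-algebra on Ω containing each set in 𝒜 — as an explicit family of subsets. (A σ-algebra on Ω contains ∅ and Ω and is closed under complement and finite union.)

Answer: σ(𝒜) = { {}, {ω₁}, {ω₂}, {ω₃}, {ω₁,ω₂}, {ω₁,ω₃}, {ω₂,ω₃}, {ω₄,ω₅}, {ω₁,ω₂,ω₃}, {ω₁,ω₄,ω₅}, {ω₂,ω₄,ω₅}, {ω₃,ω₄,ω₅}, {ω₁,ω₂,ω₄,ω₅}, {ω₁,ω₃,ω₄,ω₅}, {ω₂,ω₃,ω₄,ω₅}, Ω }

Derivation:
Start: 𝒜 ∪ {∅, Ω} = { {}, {ω₁,ω₂}, {ω₄,ω₅}, {ω₁,ω₃,ω₄,ω₅}, Ω }.
Step 1: 4 new —
  {ω₂}  = ᶜ of {ω₁,ω₃,ω₄,ω₅}
  {ω₁,ω₂,ω₃}  = ᶜ of {ω₄,ω₅}
  {ω₃,ω₄,ω₅}  = ᶜ of {ω₁,ω₂}
  {ω₁,ω₂,ω₄,ω₅}  = {ω₄,ω₅} ∪ {ω₁,ω₂}
  (now 9)
Step 2 (3 new):
  {ω₃}  = ᶜ of {ω₁,ω₂,ω₄,ω₅}
  {ω₂,ω₄,ω₅}  = {ω₂} ∪ {ω₄,ω₅}
  {ω₂,ω₃,ω₄,ω₅}  = {ω₃,ω₄,ω₅} ∪ {ω₂}
  (now 12)
Step 3 adds 3:
  {ω₁}  = ᶜ of {ω₂,ω₃,ω₄,ω₅}
  {ω₁,ω₃}  = ᶜ of {ω₂,ω₄,ω₅}
  {ω₂,ω₃}  = {ω₃} ∪ {ω₂}
  (now 15)
Step 4 (1 new):
  {ω₁,ω₄,ω₅}  = ᶜ of {ω₂,ω₃}
  (now 16)
Step 5: closed — nothing new.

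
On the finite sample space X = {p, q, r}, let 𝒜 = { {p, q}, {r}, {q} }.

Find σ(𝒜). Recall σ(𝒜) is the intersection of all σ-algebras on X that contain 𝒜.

Answer: σ(𝒜) = { ∅, {p}, {q}, {r}, {p, q}, {p, r}, {q, r}, X }

Check:
Start: 𝒜 ∪ {∅, X} = { ∅, {q}, {r}, {p, q}, X }.
Step 1: +2 →
  {p, r}  = X∖{q}
  {q, r}  = {r} ∪ {q}
Step 2 (1 new):
  {p}  = X∖{q, r}
Step 3 adds nothing — fixpoint reached.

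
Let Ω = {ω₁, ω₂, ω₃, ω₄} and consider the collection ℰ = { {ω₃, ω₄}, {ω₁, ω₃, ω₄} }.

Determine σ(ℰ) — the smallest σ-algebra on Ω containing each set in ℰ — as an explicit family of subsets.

Take S₀ = ℰ ∪ {∅, Ω} = { {}, {ω₃, ω₄}, {ω₁, ω₃, ω₄}, Ω }.
Step 1. New:
  {ω₂}  = {ω₁, ω₃, ω₄}ᶜ
  {ω₁, ω₂}  = {ω₃, ω₄}ᶜ
  — 6 sets.
Step 2 (1 new):
  {ω₂, ω₃, ω₄}  = {ω₃, ω₄} ∪ {ω₂}
  — 7 sets.
Step 3: +1 →
  {ω₁}  = {ω₂, ω₃, ω₄}ᶜ
  — 8 sets.
Step 4 adds nothing — fixpoint reached.

σ(ℰ) = { {}, {ω₁}, {ω₂}, {ω₁, ω₂}, {ω₃, ω₄}, {ω₁, ω₃, ω₄}, {ω₂, ω₃, ω₄}, Ω }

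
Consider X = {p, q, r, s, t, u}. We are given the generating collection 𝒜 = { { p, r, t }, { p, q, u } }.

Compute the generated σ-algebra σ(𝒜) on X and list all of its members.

σ(𝒜) (16 sets): { {}, { p }, { s }, { p, s }, { q, u }, { r, t }, { p, q, u }, { p, r, t }, { q, s, u }, { r, s, t }, { p, q, s, u }, { p, r, s, t }, { q, r, t, u }, { p, q, r, t, u }, { q, r, s, t, u }, X }

Derivation:
Start: 𝒜 ∪ {∅, X} = { {}, { p, q, u }, { p, r, t }, X }.
Step 1 adds 3:
  { q, s, u }  = X∖{ p, r, t }
  { r, s, t }  = X∖{ p, q, u }
  { p, q, r, t, u }  = { p, r, t } ∪ { p, q, u }
  |family| = 7
Step 2: 4 new —
  { s }  = X∖{ p, q, r, t, u }
  { p, q, s, u }  = { q, s, u } ∪ { p, q, u }
  { p, r, s, t }  = { r, s, t } ∪ { p, r, t }
  { q, r, s, t, u }  = { q, s, u } ∪ { r, s, t }
  |family| = 11
Step 3. New:
  { p }  = X∖{ q, r, s, t, u }
  { q, u }  = X∖{ p, r, s, t }
  { r, t }  = X∖{ p, q, s, u }
  |family| = 14
Step 4: +2 →
  { p, s }  = { p } ∪ { s }
  { q, r, t, u }  = { r, t } ∪ { q, u }
  |family| = 16
Step 5: stable.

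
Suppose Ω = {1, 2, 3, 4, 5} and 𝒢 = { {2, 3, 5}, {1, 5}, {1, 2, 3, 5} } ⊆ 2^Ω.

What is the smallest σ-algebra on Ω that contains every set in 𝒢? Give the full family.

|σ(𝒢)| = 16.  σ(𝒢) = { {}, {1}, {4}, {5}, {1, 4}, {1, 5}, {2, 3}, {4, 5}, {1, 2, 3}, {1, 4, 5}, {2, 3, 4}, {2, 3, 5}, {1, 2, 3, 4}, {1, 2, 3, 5}, {2, 3, 4, 5}, Ω }

Derivation:
Seed the family with 𝒢 together with ∅ and Ω: { {}, {1, 5}, {2, 3, 5}, {1, 2, 3, 5}, Ω }.
Step 1: 3 new —
  {4}  = ᶜ of {1, 2, 3, 5}
  {1, 4}  = ᶜ of {2, 3, 5}
  {2, 3, 4}  = ᶜ of {1, 5}
Step 2: +3 →
  {1, 4, 5}  = {4} ∪ {1, 5}
  {1, 2, 3, 4}  = {1, 4} ∪ {2, 3, 4}
  {2, 3, 4, 5}  = {4} ∪ {2, 3, 5}
Step 3. New:
  {1}  = ᶜ of {2, 3, 4, 5}
  {5}  = ᶜ of {1, 2, 3, 4}
  {2, 3}  = ᶜ of {1, 4, 5}
Step 4: 2 new —
  {4, 5}  = {4} ∪ {5}
  {1, 2, 3}  = {2, 3} ∪ {1}
Step 5: already closed under ᶜ and ∪.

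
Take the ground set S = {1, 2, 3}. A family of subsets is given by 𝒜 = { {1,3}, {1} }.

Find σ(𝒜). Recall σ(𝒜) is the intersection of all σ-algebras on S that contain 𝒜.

Answer: σ(𝒜) = { {}, {1}, {2}, {3}, {1,2}, {1,3}, {2,3}, S }

Derivation:
Initial family (4 sets): { {}, {1}, {1,3}, S }.
Iteration 1. New:
  {2}  = S∖{1,3}
  {2,3}  = S∖{1}
  (now 6)
Iteration 2: +1 →
  {1,2}  = {2} ∪ {1}
  (now 7)
Iteration 3. New:
  {3}  = S∖{1,2}
  (now 8)
After Iteration 4 the family is unchanged; done.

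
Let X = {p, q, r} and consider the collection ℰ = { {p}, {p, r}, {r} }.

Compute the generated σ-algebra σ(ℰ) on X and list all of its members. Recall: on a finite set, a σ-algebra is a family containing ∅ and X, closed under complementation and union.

σ(ℰ) = { ∅, {p}, {q}, {r}, {p, q}, {p, r}, {q, r}, X }

Working:
Begin from { ∅, {p}, {r}, {p, r}, X } (that is, ℰ plus ∅ and X).
Step 1. New:
  {q}  = complement {p, r}
  {p, q}  = complement {r}
  {q, r}  = complement {p}
Step 2: already closed under ᶜ and ∪.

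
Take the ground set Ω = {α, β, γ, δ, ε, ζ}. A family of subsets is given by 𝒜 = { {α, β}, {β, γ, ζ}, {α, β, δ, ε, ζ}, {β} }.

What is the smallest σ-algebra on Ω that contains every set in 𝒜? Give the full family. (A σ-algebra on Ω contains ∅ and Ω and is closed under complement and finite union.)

Start: 𝒜 ∪ {∅, Ω} = { {}, {β}, {α, β}, {β, γ, ζ}, {α, β, δ, ε, ζ}, Ω }.
Round 1: +5 →
  {γ}  = {α, β, δ, ε, ζ}ᶜ
  {α, δ, ε}  = {β, γ, ζ}ᶜ
  {α, β, γ, ζ}  = {α, β} ∪ {β, γ, ζ}
  {γ, δ, ε, ζ}  = {α, β}ᶜ
  {α, γ, δ, ε, ζ}  = {β}ᶜ
Round 2 adds 6:
  {β, γ}  = {β} ∪ {γ}
  {δ, ε}  = {α, β, γ, ζ}ᶜ
  {α, β, γ}  = {α, β} ∪ {γ}
  {α, β, δ, ε}  = {α, δ, ε} ∪ {α, β}
  {α, γ, δ, ε}  = {α, δ, ε} ∪ {γ}
  {β, γ, δ, ε, ζ}  = {γ, δ, ε, ζ} ∪ {β, γ, ζ}
Round 3 (9 new):
  {α}  = {β, γ, δ, ε, ζ}ᶜ
  {β, ζ}  = {α, γ, δ, ε}ᶜ
  {γ, ζ}  = {α, β, δ, ε}ᶜ
  {β, δ, ε}  = {δ, ε} ∪ {β}
  {γ, δ, ε}  = {γ} ∪ {δ, ε}
  {δ, ε, ζ}  = {α, β, γ}ᶜ
  {α, δ, ε, ζ}  = {β, γ}ᶜ
  {β, γ, δ, ε}  = {δ, ε} ∪ {β, γ}
  {α, β, γ, δ, ε}  = {α, δ, ε} ∪ {α, β, γ}
Round 4 adds 6:
  {ζ}  = {α, β, γ, δ, ε}ᶜ
  {α, γ}  = {γ} ∪ {α}
  {α, ζ}  = {β, γ, δ, ε}ᶜ
  {α, β, ζ}  = {γ, δ, ε}ᶜ
  {α, γ, ζ}  = {β, δ, ε}ᶜ
  {β, δ, ε, ζ}  = {β} ∪ {δ, ε, ζ}
Round 5: already closed under ᶜ and ∪.

Therefore σ(𝒜) = { {}, {α}, {β}, {γ}, {ζ}, {α, β}, {α, γ}, {α, ζ}, {β, γ}, {β, ζ}, {γ, ζ}, {δ, ε}, {α, β, γ}, {α, β, ζ}, {α, γ, ζ}, {α, δ, ε}, {β, γ, ζ}, {β, δ, ε}, {γ, δ, ε}, {δ, ε, ζ}, {α, β, γ, ζ}, {α, β, δ, ε}, {α, γ, δ, ε}, {α, δ, ε, ζ}, {β, γ, δ, ε}, {β, δ, ε, ζ}, {γ, δ, ε, ζ}, {α, β, γ, δ, ε}, {α, β, δ, ε, ζ}, {α, γ, δ, ε, ζ}, {β, γ, δ, ε, ζ}, Ω } (|σ(𝒜)| = 32).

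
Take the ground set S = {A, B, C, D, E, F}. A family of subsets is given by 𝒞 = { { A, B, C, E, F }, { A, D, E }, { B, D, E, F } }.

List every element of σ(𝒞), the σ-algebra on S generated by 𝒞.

Seed the family with 𝒞 together with ∅ and S: { {}, { A, D, E }, { B, D, E, F }, { A, B, C, E, F }, S }.
Round 1: 4 new —
  { D }  = S∖{ A, B, C, E, F }
  { A, C }  = S∖{ B, D, E, F }
  { B, C, F }  = S∖{ A, D, E }
  { A, B, D, E, F }  = { A, D, E } ∪ { B, D, E, F }
  |family| = 9
Round 2 adds 6:
  { C }  = S∖{ A, B, D, E, F }
  { A, C, D }  = { A, C } ∪ { D }
  { A, B, C, F }  = { B, C, F } ∪ { A, C }
  { A, C, D, E }  = { A, D, E } ∪ { A, C }
  { B, C, D, F }  = { B, C, F } ∪ { D }
  { B, C, D, E, F }  = { B, C, F } ∪ { B, D, E, F }
  |family| = 15
Round 3. New:
  { A }  = S∖{ B, C, D, E, F }
  { A, E }  = S∖{ B, C, D, F }
  { B, F }  = S∖{ A, C, D, E }
  { C, D }  = { C } ∪ { D }
  { D, E }  = S∖{ A, B, C, F }
  { B, E, F }  = S∖{ A, C, D }
  { A, B, C, D, F }  = { A, C, D } ∪ { B, C, D, F }
  |family| = 22
Round 4: 8 new —
  { E }  = S∖{ A, B, C, D, F }
  { A, D }  = { D } ∪ { A }
  { A, B, F }  = { B, F } ∪ { A }
  { A, C, E }  = { A, C } ∪ { A, E }
  { B, D, F }  = { B, F } ∪ { D }
  { C, D, E }  = { C, D } ∪ { D, E }
  { A, B, E, F }  = S∖{ C, D }
  { B, C, E, F }  = { B, C, F } ∪ { B, E, F }
  |family| = 30
Round 5 (2 new):
  { C, E }  = { E } ∪ { C }
  { A, B, D, F }  = { B, D, F } ∪ { A }
  |family| = 32
Round 6 adds nothing — fixpoint reached.

|σ(𝒞)| = 32.  σ(𝒞) = { {}, { A }, { C }, { D }, { E }, { A, C }, { A, D }, { A, E }, { B, F }, { C, D }, { C, E }, { D, E }, { A, B, F }, { A, C, D }, { A, C, E }, { A, D, E }, { B, C, F }, { B, D, F }, { B, E, F }, { C, D, E }, { A, B, C, F }, { A, B, D, F }, { A, B, E, F }, { A, C, D, E }, { B, C, D, F }, { B, C, E, F }, { B, D, E, F }, { A, B, C, D, F }, { A, B, C, E, F }, { A, B, D, E, F }, { B, C, D, E, F }, S }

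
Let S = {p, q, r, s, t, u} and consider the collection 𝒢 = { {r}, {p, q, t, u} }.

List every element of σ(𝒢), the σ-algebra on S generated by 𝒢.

σ(𝒢) (8 sets): { {}, {r}, {s}, {r, s}, {p, q, t, u}, {p, q, r, t, u}, {p, q, s, t, u}, S }

Working:
Seed the family with 𝒢 together with ∅ and S: { {}, {r}, {p, q, t, u}, S }.
Step 1: 3 new —
  {r, s}  = S∖{p, q, t, u}
  {p, q, r, t, u}  = {r} ∪ {p, q, t, u}
  {p, q, s, t, u}  = S∖{r}
  [7 total]
Step 2: +1 →
  {s}  = S∖{p, q, r, t, u}
  [8 total]
Step 3: stable.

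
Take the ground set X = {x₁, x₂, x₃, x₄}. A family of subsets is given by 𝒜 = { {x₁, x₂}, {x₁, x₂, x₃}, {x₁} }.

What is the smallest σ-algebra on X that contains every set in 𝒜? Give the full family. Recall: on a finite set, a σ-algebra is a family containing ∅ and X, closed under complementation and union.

Initial family (5 sets): { ∅, {x₁}, {x₁, x₂}, {x₁, x₂, x₃}, X }.
Round 1 (3 new):
  {x₄}  = X∖{x₁, x₂, x₃}
  {x₃, x₄}  = X∖{x₁, x₂}
  {x₂, x₃, x₄}  = X∖{x₁}
  |family| = 8
Round 2 (3 new):
  {x₁, x₄}  = {x₄} ∪ {x₁}
  {x₁, x₂, x₄}  = {x₄} ∪ {x₁, x₂}
  {x₁, x₃, x₄}  = {x₃, x₄} ∪ {x₁}
  |family| = 11
Round 3 adds 3:
  {x₂}  = X∖{x₁, x₃, x₄}
  {x₃}  = X∖{x₁, x₂, x₄}
  {x₂, x₃}  = X∖{x₁, x₄}
  |family| = 14
Round 4 adds 2:
  {x₁, x₃}  = {x₃} ∪ {x₁}
  {x₂, x₄}  = {x₄} ∪ {x₂}
  |family| = 16
Round 5: no new sets; the family is a σ-algebra.

Hence σ(𝒜) has 16 members: { ∅, {x₁}, {x₂}, {x₃}, {x₄}, {x₁, x₂}, {x₁, x₃}, {x₁, x₄}, {x₂, x₃}, {x₂, x₄}, {x₃, x₄}, {x₁, x₂, x₃}, {x₁, x₂, x₄}, {x₁, x₃, x₄}, {x₂, x₃, x₄}, X }.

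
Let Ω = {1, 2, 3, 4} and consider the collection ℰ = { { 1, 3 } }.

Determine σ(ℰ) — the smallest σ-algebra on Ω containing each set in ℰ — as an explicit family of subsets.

|σ(ℰ)| = 4.  σ(ℰ) = { {  }, { 1, 3 }, { 2, 4 }, Ω }

Working:
Take S₀ = ℰ ∪ {∅, Ω} = { {  }, { 1, 3 }, Ω }.
Step 1 adds 1:
  { 2, 4 }  = Ω∖{ 1, 3 }
Step 2: closed — nothing new.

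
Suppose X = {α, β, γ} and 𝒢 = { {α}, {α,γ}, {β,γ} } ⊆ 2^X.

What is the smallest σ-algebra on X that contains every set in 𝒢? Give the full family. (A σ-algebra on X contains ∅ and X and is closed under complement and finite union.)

Begin from { {}, {α}, {α,γ}, {β,γ}, X } (that is, 𝒢 plus ∅ and X).
Step 1: +1 →
  {β}  = X∖{α,γ}
  (now 6)
Step 2: +1 →
  {α,β}  = {β} ∪ {α}
  (now 7)
Step 3 adds 1:
  {γ}  = X∖{α,β}
  (now 8)
Step 4: no new sets; the family is a σ-algebra.

Therefore σ(𝒢) = { {}, {α}, {β}, {γ}, {α,β}, {α,γ}, {β,γ}, X } (|σ(𝒢)| = 8).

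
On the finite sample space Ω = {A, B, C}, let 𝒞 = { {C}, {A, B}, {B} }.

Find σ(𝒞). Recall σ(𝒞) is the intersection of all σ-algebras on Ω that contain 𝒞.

|σ(𝒞)| = 8.  σ(𝒞) = { ∅, {A}, {B}, {C}, {A, B}, {A, C}, {B, C}, Ω }

Check:
Start: 𝒞 ∪ {∅, Ω} = { ∅, {B}, {C}, {A, B}, Ω }.
Round 1: +2 →
  {A, C}  = {B}ᶜ
  {B, C}  = {C} ∪ {B}
  (now 7)
Round 2 (1 new):
  {A}  = {B, C}ᶜ
  (now 8)
Round 3: closed — nothing new.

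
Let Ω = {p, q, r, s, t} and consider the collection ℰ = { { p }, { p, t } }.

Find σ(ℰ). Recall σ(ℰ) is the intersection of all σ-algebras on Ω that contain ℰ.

Initial family (4 sets): { {}, { p }, { p, t }, Ω }.
Round 1: 2 new —
  { q, r, s }  = complement { p, t }
  { q, r, s, t }  = complement { p }
  |family| = 6
Round 2: +1 →
  { p, q, r, s }  = { q, r, s } ∪ { p }
  |family| = 7
Round 3: 1 new —
  { t }  = complement { p, q, r, s }
  |family| = 8
After Round 4 the family is unchanged; done.

σ(ℰ) = { {}, { p }, { t }, { p, t }, { q, r, s }, { p, q, r, s }, { q, r, s, t }, Ω }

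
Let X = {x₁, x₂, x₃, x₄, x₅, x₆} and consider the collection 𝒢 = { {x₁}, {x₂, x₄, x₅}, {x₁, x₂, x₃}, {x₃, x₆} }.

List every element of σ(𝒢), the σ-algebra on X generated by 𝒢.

Begin from { {}, {x₁}, {x₃, x₆}, {x₁, x₂, x₃}, {x₂, x₄, x₅}, X } (that is, 𝒢 plus ∅ and X).
Round 1. New:
  {x₁, x₃, x₆}  = {x₂, x₄, x₅}ᶜ
  {x₄, x₅, x₆}  = {x₁, x₂, x₃}ᶜ
  {x₁, x₂, x₃, x₆}  = {x₁, x₂, x₃} ∪ {x₃, x₆}
  {x₁, x₂, x₄, x₅}  = {x₃, x₆}ᶜ
  {x₁, x₂, x₃, x₄, x₅}  = {x₁, x₂, x₃} ∪ {x₂, x₄, x₅}
  {x₂, x₃, x₄, x₅, x₆}  = {x₁}ᶜ
Round 2 adds 7:
  {x₆}  = {x₁, x₂, x₃, x₄, x₅}ᶜ
  {x₄, x₅}  = {x₁, x₂, x₃, x₆}ᶜ
  {x₁, x₄, x₅, x₆}  = {x₄, x₅, x₆} ∪ {x₁}
  {x₂, x₄, x₅, x₆}  = {x₄, x₅, x₆} ∪ {x₂, x₄, x₅}
  {x₃, x₄, x₅, x₆}  = {x₃, x₆} ∪ {x₄, x₅, x₆}
  {x₁, x₂, x₄, x₅, x₆}  = {x₁, x₂, x₄, x₅} ∪ {x₄, x₅, x₆}
  {x₁, x₃, x₄, x₅, x₆}  = {x₁, x₃, x₆} ∪ {x₄, x₅, x₆}
Round 3 adds 7:
  {x₂}  = {x₁, x₃, x₄, x₅, x₆}ᶜ
  {x₃}  = {x₁, x₂, x₄, x₅, x₆}ᶜ
  {x₁, x₂}  = {x₃, x₄, x₅, x₆}ᶜ
  {x₁, x₃}  = {x₂, x₄, x₅, x₆}ᶜ
  {x₁, x₆}  = {x₆} ∪ {x₁}
  {x₂, x₃}  = {x₁, x₄, x₅, x₆}ᶜ
  {x₁, x₄, x₅}  = {x₄, x₅} ∪ {x₁}
Round 4. New:
  {x₂, x₆}  = {x₂} ∪ {x₆}
  {x₁, x₂, x₆}  = {x₁, x₂} ∪ {x₁, x₆}
  {x₂, x₃, x₆}  = {x₁, x₄, x₅}ᶜ
  {x₃, x₄, x₅}  = {x₄, x₅} ∪ {x₃}
  {x₁, x₃, x₄, x₅}  = {x₁, x₄, x₅} ∪ {x₃}
  {x₂, x₃, x₄, x₅}  = {x₁, x₆}ᶜ
Round 5: already closed under ᶜ and ∪.

σ(𝒢) = { {}, {x₁}, {x₂}, {x₃}, {x₆}, {x₁, x₂}, {x₁, x₃}, {x₁, x₆}, {x₂, x₃}, {x₂, x₆}, {x₃, x₆}, {x₄, x₅}, {x₁, x₂, x₃}, {x₁, x₂, x₆}, {x₁, x₃, x₆}, {x₁, x₄, x₅}, {x₂, x₃, x₆}, {x₂, x₄, x₅}, {x₃, x₄, x₅}, {x₄, x₅, x₆}, {x₁, x₂, x₃, x₆}, {x₁, x₂, x₄, x₅}, {x₁, x₃, x₄, x₅}, {x₁, x₄, x₅, x₆}, {x₂, x₃, x₄, x₅}, {x₂, x₄, x₅, x₆}, {x₃, x₄, x₅, x₆}, {x₁, x₂, x₃, x₄, x₅}, {x₁, x₂, x₄, x₅, x₆}, {x₁, x₃, x₄, x₅, x₆}, {x₂, x₃, x₄, x₅, x₆}, X }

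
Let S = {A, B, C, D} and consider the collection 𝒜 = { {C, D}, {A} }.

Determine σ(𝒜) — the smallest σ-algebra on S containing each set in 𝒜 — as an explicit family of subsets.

Initial family (4 sets): { {}, {A}, {C, D}, S }.
Pass 1. New:
  {A, B}  = {C, D}ᶜ
  {A, C, D}  = {C, D} ∪ {A}
  {B, C, D}  = {A}ᶜ
  — 7 sets.
Pass 2 adds 1:
  {B}  = {A, C, D}ᶜ
  — 8 sets.
Pass 3: stable.

Therefore σ(𝒜) = { {}, {A}, {B}, {A, B}, {C, D}, {A, C, D}, {B, C, D}, S } (|σ(𝒜)| = 8).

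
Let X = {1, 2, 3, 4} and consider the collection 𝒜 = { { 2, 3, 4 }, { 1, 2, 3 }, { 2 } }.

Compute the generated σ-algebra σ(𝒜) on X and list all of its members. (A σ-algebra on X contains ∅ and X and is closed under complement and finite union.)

σ(𝒜) (16 sets): { {}, { 1 }, { 2 }, { 3 }, { 4 }, { 1, 2 }, { 1, 3 }, { 1, 4 }, { 2, 3 }, { 2, 4 }, { 3, 4 }, { 1, 2, 3 }, { 1, 2, 4 }, { 1, 3, 4 }, { 2, 3, 4 }, X }

Check:
Take S₀ = 𝒜 ∪ {∅, X} = { {}, { 2 }, { 1, 2, 3 }, { 2, 3, 4 }, X }.
Iteration 1: 3 new —
  { 1 }  = complement { 2, 3, 4 }
  { 4 }  = complement { 1, 2, 3 }
  { 1, 3, 4 }  = complement { 2 }
  [8 total]
Iteration 2: 3 new —
  { 1, 2 }  = { 2 } ∪ { 1 }
  { 1, 4 }  = { 4 } ∪ { 1 }
  { 2, 4 }  = { 4 } ∪ { 2 }
  [11 total]
Iteration 3: 4 new —
  { 1, 3 }  = complement { 2, 4 }
  { 2, 3 }  = complement { 1, 4 }
  { 3, 4 }  = complement { 1, 2 }
  { 1, 2, 4 }  = { 1, 4 } ∪ { 1, 2 }
  [15 total]
Iteration 4: +1 →
  { 3 }  = complement { 1, 2, 4 }
  [16 total]
After Iteration 5 the family is unchanged; done.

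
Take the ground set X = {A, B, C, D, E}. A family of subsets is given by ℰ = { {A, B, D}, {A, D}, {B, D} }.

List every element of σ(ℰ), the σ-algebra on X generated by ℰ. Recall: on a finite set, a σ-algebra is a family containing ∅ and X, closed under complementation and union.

Begin from { {}, {A, D}, {B, D}, {A, B, D}, X } (that is, ℰ plus ∅ and X).
Step 1: 3 new —
  {C, E}  = complement {A, B, D}
  {A, C, E}  = complement {B, D}
  {B, C, E}  = complement {A, D}
  — 8 sets.
Step 2 (3 new):
  {A, B, C, E}  = {A, C, E} ∪ {B, C, E}
  {A, C, D, E}  = {A, C, E} ∪ {A, D}
  {B, C, D, E}  = {C, E} ∪ {B, D}
  — 11 sets.
Step 3. New:
  {A}  = complement {B, C, D, E}
  {B}  = complement {A, C, D, E}
  {D}  = complement {A, B, C, E}
  — 14 sets.
Step 4. New:
  {A, B}  = {B} ∪ {A}
  {C, D, E}  = {D} ∪ {C, E}
  — 16 sets.
Step 5: stable.

|σ(ℰ)| = 16.  σ(ℰ) = { {}, {A}, {B}, {D}, {A, B}, {A, D}, {B, D}, {C, E}, {A, B, D}, {A, C, E}, {B, C, E}, {C, D, E}, {A, B, C, E}, {A, C, D, E}, {B, C, D, E}, X }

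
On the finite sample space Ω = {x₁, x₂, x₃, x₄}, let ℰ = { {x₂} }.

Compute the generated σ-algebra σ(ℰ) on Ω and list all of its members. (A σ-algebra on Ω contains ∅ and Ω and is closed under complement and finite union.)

Start: ℰ ∪ {∅, Ω} = { ∅, {x₂}, Ω }.
Step 1 (1 new):
  {x₁, x₃, x₄}  = ᶜ of {x₂}
  |family| = 4
Step 2 adds nothing — fixpoint reached.

|σ(ℰ)| = 4.  σ(ℰ) = { ∅, {x₂}, {x₁, x₃, x₄}, Ω }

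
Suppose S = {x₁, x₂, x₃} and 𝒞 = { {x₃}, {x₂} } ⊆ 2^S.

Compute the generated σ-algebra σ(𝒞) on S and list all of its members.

σ(𝒞) = { ∅, {x₁}, {x₂}, {x₃}, {x₁, x₂}, {x₁, x₃}, {x₂, x₃}, S }

Check:
Begin from { ∅, {x₂}, {x₃}, S } (that is, 𝒞 plus ∅ and S).
Iteration 1 (3 new):
  {x₁, x₂}  = complement {x₃}
  {x₁, x₃}  = complement {x₂}
  {x₂, x₃}  = {x₃} ∪ {x₂}
  (now 7)
Iteration 2 (1 new):
  {x₁}  = complement {x₂, x₃}
  (now 8)
Iteration 3: closed — nothing new.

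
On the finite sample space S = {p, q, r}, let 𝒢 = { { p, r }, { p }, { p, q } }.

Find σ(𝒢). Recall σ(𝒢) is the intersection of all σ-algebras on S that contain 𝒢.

σ(𝒢) = { ∅, { p }, { q }, { r }, { p, q }, { p, r }, { q, r }, S }

Trace:
Seed the family with 𝒢 together with ∅ and S: { ∅, { p }, { p, q }, { p, r }, S }.
Step 1 adds 3:
  { q }  = S∖{ p, r }
  { r }  = S∖{ p, q }
  { q, r }  = S∖{ p }
  — 8 sets.
Step 2 adds nothing — fixpoint reached.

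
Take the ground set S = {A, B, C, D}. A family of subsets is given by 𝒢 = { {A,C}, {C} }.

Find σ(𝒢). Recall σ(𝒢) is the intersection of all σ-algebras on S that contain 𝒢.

Initial family (4 sets): { {}, {C}, {A,C}, S }.
Pass 1: 2 new —
  {B,D}  = ᶜ of {A,C}
  {A,B,D}  = ᶜ of {C}
Pass 2: 1 new —
  {B,C,D}  = {C} ∪ {B,D}
Pass 3. New:
  {A}  = ᶜ of {B,C,D}
Pass 4 adds nothing — fixpoint reached.

Hence σ(𝒢) has 8 members: { {}, {A}, {C}, {A,C}, {B,D}, {A,B,D}, {B,C,D}, S }.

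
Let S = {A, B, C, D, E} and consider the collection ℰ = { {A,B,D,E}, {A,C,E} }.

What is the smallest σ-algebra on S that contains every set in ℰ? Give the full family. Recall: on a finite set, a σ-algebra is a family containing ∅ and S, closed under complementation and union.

Initial family (4 sets): { {}, {A,C,E}, {A,B,D,E}, S }.
Step 1: +2 →
  {C}  = {A,B,D,E}ᶜ
  {B,D}  = {A,C,E}ᶜ
  |family| = 6
Step 2 adds 1:
  {B,C,D}  = {C} ∪ {B,D}
  |family| = 7
Step 3 (1 new):
  {A,E}  = {B,C,D}ᶜ
  |family| = 8
Step 4: already closed under ᶜ and ∪.

|σ(ℰ)| = 8.  σ(ℰ) = { {}, {C}, {A,E}, {B,D}, {A,C,E}, {B,C,D}, {A,B,D,E}, S }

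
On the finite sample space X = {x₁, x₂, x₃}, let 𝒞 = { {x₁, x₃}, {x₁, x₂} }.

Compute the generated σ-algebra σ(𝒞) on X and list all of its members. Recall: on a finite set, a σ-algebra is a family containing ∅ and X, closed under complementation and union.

Initial family (4 sets): { {}, {x₁, x₂}, {x₁, x₃}, X }.
Pass 1. New:
  {x₂}  = complement {x₁, x₃}
  {x₃}  = complement {x₁, x₂}
  (now 6)
Pass 2: 1 new —
  {x₂, x₃}  = {x₃} ∪ {x₂}
  (now 7)
Pass 3. New:
  {x₁}  = complement {x₂, x₃}
  (now 8)
Pass 4: stable.

σ(𝒞) = { {}, {x₁}, {x₂}, {x₃}, {x₁, x₂}, {x₁, x₃}, {x₂, x₃}, X }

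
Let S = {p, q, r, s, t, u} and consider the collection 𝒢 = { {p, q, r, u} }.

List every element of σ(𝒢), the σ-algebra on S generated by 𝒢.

σ(𝒢) = { {}, {s, t}, {p, q, r, u}, S }

Derivation:
Begin from { {}, {p, q, r, u}, S } (that is, 𝒢 plus ∅ and S).
Round 1. New:
  {s, t}  = complement {p, q, r, u}
  |family| = 4
After Round 2 the family is unchanged; done.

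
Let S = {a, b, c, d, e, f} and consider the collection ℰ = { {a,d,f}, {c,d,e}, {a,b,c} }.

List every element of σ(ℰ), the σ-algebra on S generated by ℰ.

σ(ℰ) (64 sets): { ∅, {a}, {b}, {c}, {d}, {e}, {f}, {a,b}, {a,c}, {a,d}, {a,e}, {a,f}, {b,c}, {b,d}, {b,e}, {b,f}, {c,d}, {c,e}, {c,f}, {d,e}, {d,f}, {e,f}, {a,b,c}, {a,b,d}, {a,b,e}, {a,b,f}, {a,c,d}, {a,c,e}, {a,c,f}, {a,d,e}, {a,d,f}, {a,e,f}, {b,c,d}, {b,c,e}, {b,c,f}, {b,d,e}, {b,d,f}, {b,e,f}, {c,d,e}, {c,d,f}, {c,e,f}, {d,e,f}, {a,b,c,d}, {a,b,c,e}, {a,b,c,f}, {a,b,d,e}, {a,b,d,f}, {a,b,e,f}, {a,c,d,e}, {a,c,d,f}, {a,c,e,f}, {a,d,e,f}, {b,c,d,e}, {b,c,d,f}, {b,c,e,f}, {b,d,e,f}, {c,d,e,f}, {a,b,c,d,e}, {a,b,c,d,f}, {a,b,c,e,f}, {a,b,d,e,f}, {a,c,d,e,f}, {b,c,d,e,f}, S }

Check:
Seed the family with ℰ together with ∅ and S: { ∅, {a,b,c}, {a,d,f}, {c,d,e}, S }.
Round 1 (6 new):
  {a,b,f}  = S∖{c,d,e}
  {b,c,e}  = S∖{a,d,f}
  {d,e,f}  = S∖{a,b,c}
  {a,b,c,d,e}  = {c,d,e} ∪ {a,b,c}
  {a,b,c,d,f}  = {a,b,c} ∪ {a,d,f}
  {a,c,d,e,f}  = {c,d,e} ∪ {a,d,f}
  [11 total]
Round 2. New:
  {b}  = S∖{a,c,d,e,f}
  {e}  = S∖{a,b,c,d,f}
  {f}  = S∖{a,b,c,d,e}
  {a,b,c,e}  = {a,b,c} ∪ {b,c,e}
  {a,b,c,f}  = {a,b,c} ∪ {a,b,f}
  {a,b,d,f}  = {a,d,f} ∪ {a,b,f}
  {a,d,e,f}  = {a,d,f} ∪ {d,e,f}
  {b,c,d,e}  = {c,d,e} ∪ {b,c,e}
  {c,d,e,f}  = {c,d,e} ∪ {d,e,f}
  {a,b,c,e,f}  = {b,c,e} ∪ {a,b,f}
  {a,b,d,e,f}  = {a,b,f} ∪ {d,e,f}
  {b,c,d,e,f}  = {b,c,e} ∪ {d,e,f}
  [23 total]
Round 3: 15 new —
  {a}  = S∖{b,c,d,e,f}
  {c}  = S∖{a,b,d,e,f}
  {d}  = S∖{a,b,c,e,f}
  {a,b}  = S∖{c,d,e,f}
  {a,f}  = S∖{b,c,d,e}
  {b,c}  = S∖{a,d,e,f}
  {b,e}  = {b} ∪ {e}
  {b,f}  = {b} ∪ {f}
  {c,e}  = S∖{a,b,d,f}
  {d,e}  = S∖{a,b,c,f}
  {d,f}  = S∖{a,b,c,e}
  {e,f}  = {f} ∪ {e}
  {a,b,e,f}  = {e} ∪ {a,b,f}
  {b,c,e,f}  = {f} ∪ {b,c,e}
  {b,d,e,f}  = {b} ∪ {d,e,f}
  [38 total]
Round 4: 25 new —
  {a,c}  = S∖{b,d,e,f}
  {a,d}  = S∖{b,c,e,f}
  {a,e}  = {a} ∪ {e}
  {b,d}  = {b} ∪ {d}
  {c,d}  = S∖{a,b,e,f}
  {c,f}  = {c} ∪ {f}
  {a,b,d}  = {a,b} ∪ {d}
  {a,b,e}  = {a,b} ∪ {b,e}
  {a,c,e}  = {c,e} ∪ {a}
  {a,c,f}  = {a,f} ∪ {c}
  {a,d,e}  = {d,e} ∪ {a}
  {a,e,f}  = {a,f} ∪ {e,f}
  {b,c,d}  = {b,c} ∪ {d}
  {b,c,f}  = {b,f} ∪ {c}
  {b,d,e}  = {b} ∪ {d,e}
  {b,d,f}  = {b} ∪ {d,f}
  {b,e,f}  = {b} ∪ {e,f}
  {c,d,f}  = {c} ∪ {d,f}
  {c,e,f}  = {c,e} ∪ {e,f}
  {a,b,c,d}  = S∖{e,f}
  {a,b,d,e}  = {d,e} ∪ {a,b}
  {a,c,d,e}  = S∖{b,f}
  {a,c,d,f}  = S∖{b,e}
  {a,c,e,f}  = {a,f} ∪ {c,e}
  {b,c,d,f}  = {b,c} ∪ {d,f}
  [63 total]
Round 5 adds 1:
  {a,c,d}  = S∖{b,e,f}
  [64 total]
After Round 6 the family is unchanged; done.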